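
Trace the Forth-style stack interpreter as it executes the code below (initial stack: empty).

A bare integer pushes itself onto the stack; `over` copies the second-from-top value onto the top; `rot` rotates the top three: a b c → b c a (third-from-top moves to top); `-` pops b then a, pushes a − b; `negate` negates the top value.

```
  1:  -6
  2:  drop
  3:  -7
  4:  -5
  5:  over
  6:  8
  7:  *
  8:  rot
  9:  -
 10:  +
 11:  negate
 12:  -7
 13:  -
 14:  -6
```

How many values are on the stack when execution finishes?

-6     -> [-6]
drop   -> []
-7     -> [-7]
-5     -> [-7, -5]
over   -> [-7, -5, -7]
8      -> [-7, -5, -7, 8]
*      -> [-7, -5, -56]
rot    -> [-5, -56, -7]
-      -> [-5, -49]
+      -> [-54]
negate -> [54]
-7     -> [54, -7]
-      -> [61]
-6     -> [61, -6]

2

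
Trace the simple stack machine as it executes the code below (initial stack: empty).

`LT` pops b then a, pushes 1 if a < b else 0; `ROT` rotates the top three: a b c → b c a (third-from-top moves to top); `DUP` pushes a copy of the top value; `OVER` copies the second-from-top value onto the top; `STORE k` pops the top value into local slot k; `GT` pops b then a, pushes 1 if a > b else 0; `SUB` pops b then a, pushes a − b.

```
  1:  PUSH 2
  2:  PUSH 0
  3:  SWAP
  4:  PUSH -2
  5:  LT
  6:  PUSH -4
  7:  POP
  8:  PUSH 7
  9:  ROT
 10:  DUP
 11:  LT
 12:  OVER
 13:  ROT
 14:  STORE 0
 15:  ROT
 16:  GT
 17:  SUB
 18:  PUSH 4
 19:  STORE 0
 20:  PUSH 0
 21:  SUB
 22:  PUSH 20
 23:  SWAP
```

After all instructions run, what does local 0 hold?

4

PUSH 2   2
PUSH 0   2 0
SWAP     0 2
PUSH -2  0 2 -2
LT       0 0
PUSH -4  0 0 -4
POP      0 0
PUSH 7   0 0 7
ROT      0 7 0
DUP      0 7 0 0
LT       0 7 0
OVER     0 7 0 7
ROT      0 0 7 7
STORE 0  0 0 7
ROT      0 7 0
GT       0 1
SUB      -1
PUSH 4   -1 4
STORE 0  -1
PUSH 0   -1 0
SUB      -1
PUSH 20  -1 20
SWAP     20 -1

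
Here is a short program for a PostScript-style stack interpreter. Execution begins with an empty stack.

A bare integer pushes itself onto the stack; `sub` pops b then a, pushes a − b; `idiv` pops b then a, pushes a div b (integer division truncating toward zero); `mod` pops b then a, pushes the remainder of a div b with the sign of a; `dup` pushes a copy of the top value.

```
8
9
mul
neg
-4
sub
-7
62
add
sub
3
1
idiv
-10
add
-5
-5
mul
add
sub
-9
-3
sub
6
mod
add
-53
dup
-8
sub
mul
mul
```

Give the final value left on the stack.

8     8
9     8 9
mul   72
neg   -72
-4    -72 -4
sub   -68
-7    -68 -7
62    -68 -7 62
add   -68 55
sub   -123
3     -123 3
1     -123 3 1
idiv  -123 3
-10   -123 3 -10
add   -123 -7
-5    -123 -7 -5
-5    -123 -7 -5 -5
mul   -123 -7 25
add   -123 18
sub   -141
-9    -141 -9
-3    -141 -9 -3
sub   -141 -6
6     -141 -6 6
mod   -141 0
add   -141
-53   -141 -53
dup   -141 -53 -53
-8    -141 -53 -53 -8
sub   -141 -53 -45
mul   -141 2385
mul   -336285

-336285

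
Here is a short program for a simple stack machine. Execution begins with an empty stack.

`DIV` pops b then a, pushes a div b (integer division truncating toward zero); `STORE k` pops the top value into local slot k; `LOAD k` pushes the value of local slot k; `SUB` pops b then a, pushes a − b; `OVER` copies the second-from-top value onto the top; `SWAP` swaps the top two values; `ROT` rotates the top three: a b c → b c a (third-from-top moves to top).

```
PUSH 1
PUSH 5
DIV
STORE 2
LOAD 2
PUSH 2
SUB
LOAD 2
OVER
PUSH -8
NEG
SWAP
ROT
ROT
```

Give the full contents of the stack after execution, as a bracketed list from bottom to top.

[-2, -2, 0, 8]

PUSH 1  -> [1]
PUSH 5  -> [1, 5]
DIV     -> [0]
STORE 2 -> []
LOAD 2  -> [0]
PUSH 2  -> [0, 2]
SUB     -> [-2]
LOAD 2  -> [-2, 0]
OVER    -> [-2, 0, -2]
PUSH -8 -> [-2, 0, -2, -8]
NEG     -> [-2, 0, -2, 8]
SWAP    -> [-2, 0, 8, -2]
ROT     -> [-2, 8, -2, 0]
ROT     -> [-2, -2, 0, 8]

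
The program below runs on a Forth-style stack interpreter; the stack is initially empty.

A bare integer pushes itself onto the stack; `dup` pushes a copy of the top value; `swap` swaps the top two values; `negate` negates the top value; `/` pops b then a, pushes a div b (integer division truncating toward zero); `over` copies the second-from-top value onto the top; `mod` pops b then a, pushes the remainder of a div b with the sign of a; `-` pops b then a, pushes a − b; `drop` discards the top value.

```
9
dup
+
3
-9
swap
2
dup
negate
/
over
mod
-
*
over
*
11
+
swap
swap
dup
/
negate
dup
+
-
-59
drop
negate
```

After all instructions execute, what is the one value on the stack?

-20

9      : [9]
dup    : [9, 9]
+      : [18]
3      : [18, 3]
-9     : [18, 3, -9]
swap   : [18, -9, 3]
2      : [18, -9, 3, 2]
dup    : [18, -9, 3, 2, 2]
negate : [18, -9, 3, 2, -2]
/      : [18, -9, 3, -1]
over   : [18, -9, 3, -1, 3]
mod    : [18, -9, 3, -1]
-      : [18, -9, 4]
*      : [18, -36]
over   : [18, -36, 18]
*      : [18, -648]
11     : [18, -648, 11]
+      : [18, -637]
swap   : [-637, 18]
swap   : [18, -637]
dup    : [18, -637, -637]
/      : [18, 1]
negate : [18, -1]
dup    : [18, -1, -1]
+      : [18, -2]
-      : [20]
-59    : [20, -59]
drop   : [20]
negate : [-20]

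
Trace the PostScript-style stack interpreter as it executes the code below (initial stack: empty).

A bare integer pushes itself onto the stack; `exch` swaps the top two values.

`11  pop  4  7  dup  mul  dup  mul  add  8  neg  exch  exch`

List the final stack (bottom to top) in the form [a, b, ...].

11   : 11
pop  : (empty)
4    : 4
7    : 4 7
dup  : 4 7 7
mul  : 4 49
dup  : 4 49 49
mul  : 4 2401
add  : 2405
8    : 2405 8
neg  : 2405 -8
exch : -8 2405
exch : 2405 -8

[2405, -8]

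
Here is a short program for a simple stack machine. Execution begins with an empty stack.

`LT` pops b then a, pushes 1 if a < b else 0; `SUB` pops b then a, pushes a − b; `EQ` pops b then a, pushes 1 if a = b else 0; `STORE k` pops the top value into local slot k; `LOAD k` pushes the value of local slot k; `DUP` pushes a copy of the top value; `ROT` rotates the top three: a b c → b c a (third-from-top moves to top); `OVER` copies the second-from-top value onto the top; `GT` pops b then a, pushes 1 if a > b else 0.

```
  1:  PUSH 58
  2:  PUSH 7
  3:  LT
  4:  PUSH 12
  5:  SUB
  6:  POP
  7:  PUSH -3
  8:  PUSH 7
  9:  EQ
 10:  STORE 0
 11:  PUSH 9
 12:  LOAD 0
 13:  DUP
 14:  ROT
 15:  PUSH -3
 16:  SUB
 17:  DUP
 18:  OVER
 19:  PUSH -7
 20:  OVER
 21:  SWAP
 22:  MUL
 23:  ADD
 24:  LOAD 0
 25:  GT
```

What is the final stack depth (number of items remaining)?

PUSH 58 : [58]
PUSH 7  : [58, 7]
LT      : [0]
PUSH 12 : [0, 12]
SUB     : [-12]
POP     : []
PUSH -3 : [-3]
PUSH 7  : [-3, 7]
EQ      : [0]
STORE 0 : []
PUSH 9  : [9]
LOAD 0  : [9, 0]
DUP     : [9, 0, 0]
ROT     : [0, 0, 9]
PUSH -3 : [0, 0, 9, -3]
SUB     : [0, 0, 12]
DUP     : [0, 0, 12, 12]
OVER    : [0, 0, 12, 12, 12]
PUSH -7 : [0, 0, 12, 12, 12, -7]
OVER    : [0, 0, 12, 12, 12, -7, 12]
SWAP    : [0, 0, 12, 12, 12, 12, -7]
MUL     : [0, 0, 12, 12, 12, -84]
ADD     : [0, 0, 12, 12, -72]
LOAD 0  : [0, 0, 12, 12, -72, 0]
GT      : [0, 0, 12, 12, 0]

5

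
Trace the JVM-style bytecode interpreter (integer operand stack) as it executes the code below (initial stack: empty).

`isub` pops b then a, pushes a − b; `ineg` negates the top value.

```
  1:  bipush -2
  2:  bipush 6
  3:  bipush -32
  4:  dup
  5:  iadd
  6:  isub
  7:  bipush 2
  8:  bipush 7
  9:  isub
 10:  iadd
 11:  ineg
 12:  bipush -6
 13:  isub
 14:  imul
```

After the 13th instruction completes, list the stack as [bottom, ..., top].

bipush -2  : [-2]
bipush 6   : [-2, 6]
bipush -32 : [-2, 6, -32]
dup        : [-2, 6, -32, -32]
iadd       : [-2, 6, -64]
isub       : [-2, 70]
bipush 2   : [-2, 70, 2]
bipush 7   : [-2, 70, 2, 7]
isub       : [-2, 70, -5]
iadd       : [-2, 65]
ineg       : [-2, -65]
bipush -6  : [-2, -65, -6]
isub       : [-2, -59]

[-2, -59]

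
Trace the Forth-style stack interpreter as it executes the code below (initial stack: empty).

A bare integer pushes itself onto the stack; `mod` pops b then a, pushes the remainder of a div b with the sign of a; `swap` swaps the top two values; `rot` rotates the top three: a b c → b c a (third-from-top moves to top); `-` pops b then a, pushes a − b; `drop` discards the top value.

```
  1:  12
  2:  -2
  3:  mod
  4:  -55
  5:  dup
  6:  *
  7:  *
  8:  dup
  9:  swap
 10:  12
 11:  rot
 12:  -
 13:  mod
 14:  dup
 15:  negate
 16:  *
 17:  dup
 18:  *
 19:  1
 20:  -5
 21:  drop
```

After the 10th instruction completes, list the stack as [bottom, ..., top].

[0, 0, 12]

12   : [12]
-2   : [12, -2]
mod  : [0]
-55  : [0, -55]
dup  : [0, -55, -55]
*    : [0, 3025]
*    : [0]
dup  : [0, 0]
swap : [0, 0]
12   : [0, 0, 12]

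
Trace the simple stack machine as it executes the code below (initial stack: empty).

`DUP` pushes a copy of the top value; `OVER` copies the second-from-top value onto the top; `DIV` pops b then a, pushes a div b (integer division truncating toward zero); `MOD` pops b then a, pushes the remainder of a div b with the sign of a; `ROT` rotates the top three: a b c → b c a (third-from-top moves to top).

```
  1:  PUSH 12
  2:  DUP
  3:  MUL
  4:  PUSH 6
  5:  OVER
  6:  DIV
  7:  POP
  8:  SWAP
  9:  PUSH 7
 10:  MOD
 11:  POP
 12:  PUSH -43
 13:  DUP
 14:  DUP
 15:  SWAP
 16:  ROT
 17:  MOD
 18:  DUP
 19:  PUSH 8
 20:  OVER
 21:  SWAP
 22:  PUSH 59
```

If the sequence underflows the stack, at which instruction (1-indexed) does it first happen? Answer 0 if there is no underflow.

8

PUSH 12  12
DUP      12 12
MUL      144
PUSH 6   144 6
OVER     144 6 144
DIV      144 0
POP      144
SWAP  — needs 2 operands, stack has 1 → underflow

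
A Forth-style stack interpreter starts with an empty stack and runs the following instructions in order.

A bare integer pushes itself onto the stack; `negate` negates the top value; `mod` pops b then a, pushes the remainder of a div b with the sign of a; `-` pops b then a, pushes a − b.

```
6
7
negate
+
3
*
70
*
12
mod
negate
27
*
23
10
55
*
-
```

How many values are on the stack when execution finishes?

6      → [6]
7      → [6, 7]
negate → [6, -7]
+      → [-1]
3      → [-1, 3]
*      → [-3]
70     → [-3, 70]
*      → [-210]
12     → [-210, 12]
mod    → [-6]
negate → [6]
27     → [6, 27]
*      → [162]
23     → [162, 23]
10     → [162, 23, 10]
55     → [162, 23, 10, 55]
*      → [162, 23, 550]
-      → [162, -527]

2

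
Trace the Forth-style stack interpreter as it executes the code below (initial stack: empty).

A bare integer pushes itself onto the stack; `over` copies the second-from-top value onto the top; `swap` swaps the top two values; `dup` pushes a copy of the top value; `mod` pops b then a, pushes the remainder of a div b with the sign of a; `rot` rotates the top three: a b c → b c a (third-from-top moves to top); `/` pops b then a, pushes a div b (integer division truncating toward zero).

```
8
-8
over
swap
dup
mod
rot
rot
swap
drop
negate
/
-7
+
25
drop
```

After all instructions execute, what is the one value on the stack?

-7

8      : [8]
-8     : [8, -8]
over   : [8, -8, 8]
swap   : [8, 8, -8]
dup    : [8, 8, -8, -8]
mod    : [8, 8, 0]
rot    : [8, 0, 8]
rot    : [0, 8, 8]
swap   : [0, 8, 8]
drop   : [0, 8]
negate : [0, -8]
/      : [0]
-7     : [0, -7]
+      : [-7]
25     : [-7, 25]
drop   : [-7]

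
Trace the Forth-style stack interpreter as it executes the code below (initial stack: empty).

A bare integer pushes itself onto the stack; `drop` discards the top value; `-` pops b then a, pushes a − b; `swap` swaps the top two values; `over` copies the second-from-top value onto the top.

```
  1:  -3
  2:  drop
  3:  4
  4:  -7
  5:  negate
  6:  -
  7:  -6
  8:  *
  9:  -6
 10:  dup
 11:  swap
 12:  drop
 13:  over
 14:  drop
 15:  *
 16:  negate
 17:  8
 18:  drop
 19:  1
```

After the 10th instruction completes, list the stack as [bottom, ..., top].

[18, -6, -6]

-3      -3
drop    (empty)
4       4
-7      4 -7
negate  4 7
-       -3
-6      -3 -6
*       18
-6      18 -6
dup     18 -6 -6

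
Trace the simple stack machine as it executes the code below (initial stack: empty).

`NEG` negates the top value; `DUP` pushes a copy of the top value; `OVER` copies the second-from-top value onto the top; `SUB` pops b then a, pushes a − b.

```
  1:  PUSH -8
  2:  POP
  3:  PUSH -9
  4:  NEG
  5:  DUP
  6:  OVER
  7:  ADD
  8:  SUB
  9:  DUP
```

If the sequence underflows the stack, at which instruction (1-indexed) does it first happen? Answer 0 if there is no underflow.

PUSH -8 : -8
POP     : (empty)
PUSH -9 : -9
NEG     : 9
DUP     : 9 9
OVER    : 9 9 9
ADD     : 9 18
SUB     : -9
DUP     : -9 -9

0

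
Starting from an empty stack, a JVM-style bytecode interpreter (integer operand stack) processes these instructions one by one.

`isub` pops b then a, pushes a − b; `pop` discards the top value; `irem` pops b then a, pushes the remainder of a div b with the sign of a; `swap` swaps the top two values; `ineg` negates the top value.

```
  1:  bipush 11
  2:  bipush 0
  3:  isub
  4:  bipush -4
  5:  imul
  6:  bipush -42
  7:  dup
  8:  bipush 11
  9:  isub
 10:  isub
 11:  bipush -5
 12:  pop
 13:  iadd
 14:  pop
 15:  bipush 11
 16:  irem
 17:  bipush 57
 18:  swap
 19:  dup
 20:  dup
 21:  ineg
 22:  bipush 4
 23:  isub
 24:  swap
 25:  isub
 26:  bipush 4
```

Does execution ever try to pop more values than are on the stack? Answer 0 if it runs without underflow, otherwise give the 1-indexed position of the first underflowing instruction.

bipush 11  → [11]
bipush 0   → [11, 0]
isub       → [11]
bipush -4  → [11, -4]
imul       → [-44]
bipush -42 → [-44, -42]
dup        → [-44, -42, -42]
bipush 11  → [-44, -42, -42, 11]
isub       → [-44, -42, -53]
isub       → [-44, 11]
bipush -5  → [-44, 11, -5]
pop        → [-44, 11]
iadd       → [-33]
pop        → []
bipush 11  → [11]
irem  — needs 2 operands, stack has 1 → underflow

16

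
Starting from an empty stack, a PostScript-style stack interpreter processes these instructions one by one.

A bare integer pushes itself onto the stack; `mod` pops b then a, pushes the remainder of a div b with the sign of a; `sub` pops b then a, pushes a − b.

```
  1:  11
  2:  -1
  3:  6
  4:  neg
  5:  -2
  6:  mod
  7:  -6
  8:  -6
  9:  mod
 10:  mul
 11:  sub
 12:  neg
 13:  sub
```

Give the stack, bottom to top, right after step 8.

11  -> [11]
-1  -> [11, -1]
6   -> [11, -1, 6]
neg -> [11, -1, -6]
-2  -> [11, -1, -6, -2]
mod -> [11, -1, 0]
-6  -> [11, -1, 0, -6]
-6  -> [11, -1, 0, -6, -6]

[11, -1, 0, -6, -6]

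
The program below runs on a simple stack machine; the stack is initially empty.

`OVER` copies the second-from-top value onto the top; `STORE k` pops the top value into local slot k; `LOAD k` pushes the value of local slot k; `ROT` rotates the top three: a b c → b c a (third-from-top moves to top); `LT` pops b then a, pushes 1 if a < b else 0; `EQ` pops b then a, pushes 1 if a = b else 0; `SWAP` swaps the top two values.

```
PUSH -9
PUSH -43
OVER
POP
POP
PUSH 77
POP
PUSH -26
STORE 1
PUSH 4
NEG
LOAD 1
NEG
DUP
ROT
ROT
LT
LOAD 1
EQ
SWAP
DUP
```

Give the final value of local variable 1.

-26

PUSH -9   [-9]
PUSH -43  [-9, -43]
OVER      [-9, -43, -9]
POP       [-9, -43]
POP       [-9]
PUSH 77   [-9, 77]
POP       [-9]
PUSH -26  [-9, -26]
STORE 1   [-9]
PUSH 4    [-9, 4]
NEG       [-9, -4]
LOAD 1    [-9, -4, -26]
NEG       [-9, -4, 26]
DUP       [-9, -4, 26, 26]
ROT       [-9, 26, 26, -4]
ROT       [-9, 26, -4, 26]
LT        [-9, 26, 1]
LOAD 1    [-9, 26, 1, -26]
EQ        [-9, 26, 0]
SWAP      [-9, 0, 26]
DUP       [-9, 0, 26, 26]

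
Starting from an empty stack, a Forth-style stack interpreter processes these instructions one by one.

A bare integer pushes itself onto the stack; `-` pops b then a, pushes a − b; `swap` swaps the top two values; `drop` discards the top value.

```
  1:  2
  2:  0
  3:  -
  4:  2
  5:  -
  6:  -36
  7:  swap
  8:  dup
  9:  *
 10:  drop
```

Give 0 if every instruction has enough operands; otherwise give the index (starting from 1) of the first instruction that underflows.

0

2    : 2
0    : 2 0
-    : 2
2    : 2 2
-    : 0
-36  : 0 -36
swap : -36 0
dup  : -36 0 0
*    : -36 0
drop : -36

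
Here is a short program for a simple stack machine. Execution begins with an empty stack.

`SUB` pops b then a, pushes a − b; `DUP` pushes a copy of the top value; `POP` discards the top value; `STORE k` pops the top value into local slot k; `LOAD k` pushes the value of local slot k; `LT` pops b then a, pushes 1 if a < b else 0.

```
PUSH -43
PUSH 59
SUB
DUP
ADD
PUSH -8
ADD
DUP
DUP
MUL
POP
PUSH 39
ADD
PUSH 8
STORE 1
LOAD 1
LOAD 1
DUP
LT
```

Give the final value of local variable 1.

8

PUSH -43 -> -43
PUSH 59  -> -43 59
SUB      -> -102
DUP      -> -102 -102
ADD      -> -204
PUSH -8  -> -204 -8
ADD      -> -212
DUP      -> -212 -212
DUP      -> -212 -212 -212
MUL      -> -212 44944
POP      -> -212
PUSH 39  -> -212 39
ADD      -> -173
PUSH 8   -> -173 8
STORE 1  -> -173
LOAD 1   -> -173 8
LOAD 1   -> -173 8 8
DUP      -> -173 8 8 8
LT       -> -173 8 0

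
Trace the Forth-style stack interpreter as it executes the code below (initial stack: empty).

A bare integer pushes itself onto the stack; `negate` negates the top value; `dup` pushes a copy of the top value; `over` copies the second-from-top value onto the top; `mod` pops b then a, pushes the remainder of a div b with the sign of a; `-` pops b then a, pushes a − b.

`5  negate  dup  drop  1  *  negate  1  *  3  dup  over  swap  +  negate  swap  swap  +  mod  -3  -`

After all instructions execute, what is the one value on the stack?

5

5      -> 5
negate -> -5
dup    -> -5 -5
drop   -> -5
1      -> -5 1
*      -> -5
negate -> 5
1      -> 5 1
*      -> 5
3      -> 5 3
dup    -> 5 3 3
over   -> 5 3 3 3
swap   -> 5 3 3 3
+      -> 5 3 6
negate -> 5 3 -6
swap   -> 5 -6 3
swap   -> 5 3 -6
+      -> 5 -3
mod    -> 2
-3     -> 2 -3
-      -> 5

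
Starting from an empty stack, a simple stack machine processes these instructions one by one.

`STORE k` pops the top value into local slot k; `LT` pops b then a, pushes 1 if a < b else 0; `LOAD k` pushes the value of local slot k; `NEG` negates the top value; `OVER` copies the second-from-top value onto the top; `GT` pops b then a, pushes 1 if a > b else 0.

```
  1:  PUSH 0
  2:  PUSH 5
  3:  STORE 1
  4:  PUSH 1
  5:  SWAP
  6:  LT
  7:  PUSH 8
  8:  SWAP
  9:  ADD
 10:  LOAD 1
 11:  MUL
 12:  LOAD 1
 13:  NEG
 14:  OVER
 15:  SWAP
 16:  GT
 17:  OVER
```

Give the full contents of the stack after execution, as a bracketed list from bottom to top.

[40, 1, 40]

PUSH 0  → [0]
PUSH 5  → [0, 5]
STORE 1 → [0]
PUSH 1  → [0, 1]
SWAP    → [1, 0]
LT      → [0]
PUSH 8  → [0, 8]
SWAP    → [8, 0]
ADD     → [8]
LOAD 1  → [8, 5]
MUL     → [40]
LOAD 1  → [40, 5]
NEG     → [40, -5]
OVER    → [40, -5, 40]
SWAP    → [40, 40, -5]
GT      → [40, 1]
OVER    → [40, 1, 40]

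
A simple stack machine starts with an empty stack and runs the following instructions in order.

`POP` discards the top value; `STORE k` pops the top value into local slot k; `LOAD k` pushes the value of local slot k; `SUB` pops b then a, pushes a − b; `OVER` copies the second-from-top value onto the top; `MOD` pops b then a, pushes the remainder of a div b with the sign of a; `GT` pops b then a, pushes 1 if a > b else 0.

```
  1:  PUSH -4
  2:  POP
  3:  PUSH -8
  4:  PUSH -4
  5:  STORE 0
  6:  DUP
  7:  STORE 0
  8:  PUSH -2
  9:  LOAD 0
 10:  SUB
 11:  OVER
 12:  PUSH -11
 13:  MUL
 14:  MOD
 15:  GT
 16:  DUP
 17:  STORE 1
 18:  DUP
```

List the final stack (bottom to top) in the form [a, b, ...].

PUSH -4  → [-4]
POP      → []
PUSH -8  → [-8]
PUSH -4  → [-8, -4]
STORE 0  → [-8]
DUP      → [-8, -8]
STORE 0  → [-8]
PUSH -2  → [-8, -2]
LOAD 0   → [-8, -2, -8]
SUB      → [-8, 6]
OVER     → [-8, 6, -8]
PUSH -11 → [-8, 6, -8, -11]
MUL      → [-8, 6, 88]
MOD      → [-8, 6]
GT       → [0]
DUP      → [0, 0]
STORE 1  → [0]
DUP      → [0, 0]

[0, 0]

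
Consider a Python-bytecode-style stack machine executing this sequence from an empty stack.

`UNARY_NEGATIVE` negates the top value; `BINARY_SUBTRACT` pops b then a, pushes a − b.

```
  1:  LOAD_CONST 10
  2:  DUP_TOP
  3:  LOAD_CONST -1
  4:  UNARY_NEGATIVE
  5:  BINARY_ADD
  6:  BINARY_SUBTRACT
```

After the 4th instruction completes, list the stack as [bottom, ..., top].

[10, 10, 1]

LOAD_CONST 10  → [10]
DUP_TOP        → [10, 10]
LOAD_CONST -1  → [10, 10, -1]
UNARY_NEGATIVE → [10, 10, 1]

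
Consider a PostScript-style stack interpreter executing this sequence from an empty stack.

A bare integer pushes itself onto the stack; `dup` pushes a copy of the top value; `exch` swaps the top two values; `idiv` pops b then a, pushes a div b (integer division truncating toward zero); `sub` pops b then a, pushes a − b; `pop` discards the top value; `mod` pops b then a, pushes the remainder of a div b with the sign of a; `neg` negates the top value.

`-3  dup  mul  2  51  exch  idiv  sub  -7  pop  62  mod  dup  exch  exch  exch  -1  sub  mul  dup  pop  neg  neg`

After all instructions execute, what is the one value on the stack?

-3    [-3]
dup   [-3, -3]
mul   [9]
2     [9, 2]
51    [9, 2, 51]
exch  [9, 51, 2]
idiv  [9, 25]
sub   [-16]
-7    [-16, -7]
pop   [-16]
62    [-16, 62]
mod   [-16]
dup   [-16, -16]
exch  [-16, -16]
exch  [-16, -16]
exch  [-16, -16]
-1    [-16, -16, -1]
sub   [-16, -15]
mul   [240]
dup   [240, 240]
pop   [240]
neg   [-240]
neg   [240]

240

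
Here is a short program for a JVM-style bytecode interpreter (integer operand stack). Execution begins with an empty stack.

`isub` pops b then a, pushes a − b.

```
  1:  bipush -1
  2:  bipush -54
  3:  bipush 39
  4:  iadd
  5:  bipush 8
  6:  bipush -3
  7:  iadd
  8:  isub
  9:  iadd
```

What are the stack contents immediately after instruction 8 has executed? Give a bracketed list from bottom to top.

[-1, -20]

bipush -1  -> [-1]
bipush -54 -> [-1, -54]
bipush 39  -> [-1, -54, 39]
iadd       -> [-1, -15]
bipush 8   -> [-1, -15, 8]
bipush -3  -> [-1, -15, 8, -3]
iadd       -> [-1, -15, 5]
isub       -> [-1, -20]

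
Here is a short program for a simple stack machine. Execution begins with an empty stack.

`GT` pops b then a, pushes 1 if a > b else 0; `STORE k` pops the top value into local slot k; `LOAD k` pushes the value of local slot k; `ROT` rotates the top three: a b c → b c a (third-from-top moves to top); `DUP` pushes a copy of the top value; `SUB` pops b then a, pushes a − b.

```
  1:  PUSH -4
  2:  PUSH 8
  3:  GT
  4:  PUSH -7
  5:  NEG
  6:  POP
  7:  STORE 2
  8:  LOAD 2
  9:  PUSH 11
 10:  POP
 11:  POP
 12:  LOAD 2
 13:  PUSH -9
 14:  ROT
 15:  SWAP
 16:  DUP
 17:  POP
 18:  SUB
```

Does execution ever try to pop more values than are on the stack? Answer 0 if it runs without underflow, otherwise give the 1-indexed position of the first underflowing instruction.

14

PUSH -4 -> [-4]
PUSH 8  -> [-4, 8]
GT      -> [0]
PUSH -7 -> [0, -7]
NEG     -> [0, 7]
POP     -> [0]
STORE 2 -> []
LOAD 2  -> [0]
PUSH 11 -> [0, 11]
POP     -> [0]
POP     -> []
LOAD 2  -> [0]
PUSH -9 -> [0, -9]
ROT  — needs 3 operands, stack has 2 → underflow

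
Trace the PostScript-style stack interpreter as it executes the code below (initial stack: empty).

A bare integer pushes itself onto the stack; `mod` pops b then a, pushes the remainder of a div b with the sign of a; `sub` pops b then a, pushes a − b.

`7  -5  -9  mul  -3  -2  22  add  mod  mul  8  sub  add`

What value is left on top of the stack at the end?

7   : [7]
-5  : [7, -5]
-9  : [7, -5, -9]
mul : [7, 45]
-3  : [7, 45, -3]
-2  : [7, 45, -3, -2]
22  : [7, 45, -3, -2, 22]
add : [7, 45, -3, 20]
mod : [7, 45, -3]
mul : [7, -135]
8   : [7, -135, 8]
sub : [7, -143]
add : [-136]

-136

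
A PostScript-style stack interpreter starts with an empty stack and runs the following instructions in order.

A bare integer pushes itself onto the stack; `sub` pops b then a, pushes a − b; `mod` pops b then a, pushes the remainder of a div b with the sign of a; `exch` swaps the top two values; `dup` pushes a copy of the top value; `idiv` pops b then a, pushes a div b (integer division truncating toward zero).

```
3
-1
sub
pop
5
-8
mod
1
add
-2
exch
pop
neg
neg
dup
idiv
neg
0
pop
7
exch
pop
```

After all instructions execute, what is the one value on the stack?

7

3    -> 3
-1   -> 3 -1
sub  -> 4
pop  -> (empty)
5    -> 5
-8   -> 5 -8
mod  -> 5
1    -> 5 1
add  -> 6
-2   -> 6 -2
exch -> -2 6
pop  -> -2
neg  -> 2
neg  -> -2
dup  -> -2 -2
idiv -> 1
neg  -> -1
0    -> -1 0
pop  -> -1
7    -> -1 7
exch -> 7 -1
pop  -> 7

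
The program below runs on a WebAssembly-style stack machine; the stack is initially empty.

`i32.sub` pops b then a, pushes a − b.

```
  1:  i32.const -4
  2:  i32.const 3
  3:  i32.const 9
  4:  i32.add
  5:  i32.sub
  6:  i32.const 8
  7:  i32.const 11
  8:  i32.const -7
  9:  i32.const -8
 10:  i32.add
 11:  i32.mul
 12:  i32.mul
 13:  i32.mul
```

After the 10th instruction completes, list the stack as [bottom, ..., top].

i32.const -4 : [-4]
i32.const 3  : [-4, 3]
i32.const 9  : [-4, 3, 9]
i32.add      : [-4, 12]
i32.sub      : [-16]
i32.const 8  : [-16, 8]
i32.const 11 : [-16, 8, 11]
i32.const -7 : [-16, 8, 11, -7]
i32.const -8 : [-16, 8, 11, -7, -8]
i32.add      : [-16, 8, 11, -15]

[-16, 8, 11, -15]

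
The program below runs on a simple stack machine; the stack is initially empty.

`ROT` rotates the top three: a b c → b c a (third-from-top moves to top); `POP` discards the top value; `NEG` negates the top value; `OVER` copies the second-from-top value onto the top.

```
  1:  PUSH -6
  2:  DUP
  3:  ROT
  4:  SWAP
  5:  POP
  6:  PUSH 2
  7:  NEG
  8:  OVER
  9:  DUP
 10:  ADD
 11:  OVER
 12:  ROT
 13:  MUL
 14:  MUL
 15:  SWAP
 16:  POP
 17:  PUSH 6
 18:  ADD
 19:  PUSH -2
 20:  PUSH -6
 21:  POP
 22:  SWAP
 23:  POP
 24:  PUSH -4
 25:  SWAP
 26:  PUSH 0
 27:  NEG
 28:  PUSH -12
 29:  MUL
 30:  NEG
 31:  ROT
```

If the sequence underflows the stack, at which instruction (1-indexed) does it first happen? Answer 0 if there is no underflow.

PUSH -6 → [-6]
DUP     → [-6, -6]
ROT  — needs 3 operands, stack has 2 → underflow

3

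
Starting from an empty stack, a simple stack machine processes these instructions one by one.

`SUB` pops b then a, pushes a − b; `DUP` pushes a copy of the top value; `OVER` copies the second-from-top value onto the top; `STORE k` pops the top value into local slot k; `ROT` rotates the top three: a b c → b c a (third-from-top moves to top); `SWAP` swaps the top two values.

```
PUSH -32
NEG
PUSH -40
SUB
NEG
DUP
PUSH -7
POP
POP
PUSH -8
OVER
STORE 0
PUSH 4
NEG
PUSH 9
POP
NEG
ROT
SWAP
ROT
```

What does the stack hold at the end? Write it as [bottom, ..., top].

[-72, 4, -8]

PUSH -32 -> [-32]
NEG      -> [32]
PUSH -40 -> [32, -40]
SUB      -> [72]
NEG      -> [-72]
DUP      -> [-72, -72]
PUSH -7  -> [-72, -72, -7]
POP      -> [-72, -72]
POP      -> [-72]
PUSH -8  -> [-72, -8]
OVER     -> [-72, -8, -72]
STORE 0  -> [-72, -8]
PUSH 4   -> [-72, -8, 4]
NEG      -> [-72, -8, -4]
PUSH 9   -> [-72, -8, -4, 9]
POP      -> [-72, -8, -4]
NEG      -> [-72, -8, 4]
ROT      -> [-8, 4, -72]
SWAP     -> [-8, -72, 4]
ROT      -> [-72, 4, -8]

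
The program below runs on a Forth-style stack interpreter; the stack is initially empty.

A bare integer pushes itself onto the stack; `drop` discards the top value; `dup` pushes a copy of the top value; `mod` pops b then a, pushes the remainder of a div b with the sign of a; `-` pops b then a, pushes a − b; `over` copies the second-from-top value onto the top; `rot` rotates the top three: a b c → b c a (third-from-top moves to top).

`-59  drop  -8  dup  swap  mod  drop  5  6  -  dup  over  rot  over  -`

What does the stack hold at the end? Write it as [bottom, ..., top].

-59  → -59
drop → (empty)
-8   → -8
dup  → -8 -8
swap → -8 -8
mod  → 0
drop → (empty)
5    → 5
6    → 5 6
-    → -1
dup  → -1 -1
over → -1 -1 -1
rot  → -1 -1 -1
over → -1 -1 -1 -1
-    → -1 -1 0

[-1, -1, 0]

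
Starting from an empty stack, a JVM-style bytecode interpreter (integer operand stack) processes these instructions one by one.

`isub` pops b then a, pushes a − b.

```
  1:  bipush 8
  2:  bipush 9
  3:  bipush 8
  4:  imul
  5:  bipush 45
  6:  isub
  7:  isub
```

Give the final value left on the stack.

bipush 8   8
bipush 9   8 9
bipush 8   8 9 8
imul       8 72
bipush 45  8 72 45
isub       8 27
isub       -19

-19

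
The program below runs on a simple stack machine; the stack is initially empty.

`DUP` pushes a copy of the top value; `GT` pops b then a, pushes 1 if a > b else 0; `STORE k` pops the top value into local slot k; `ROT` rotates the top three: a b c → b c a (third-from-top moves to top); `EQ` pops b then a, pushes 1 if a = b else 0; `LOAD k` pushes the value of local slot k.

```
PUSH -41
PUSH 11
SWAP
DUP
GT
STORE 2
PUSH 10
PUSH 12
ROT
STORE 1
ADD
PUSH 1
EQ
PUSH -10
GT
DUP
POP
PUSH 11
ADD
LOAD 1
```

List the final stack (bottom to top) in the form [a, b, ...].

[12, 11]

PUSH -41  [-41]
PUSH 11   [-41, 11]
SWAP      [11, -41]
DUP       [11, -41, -41]
GT        [11, 0]
STORE 2   [11]
PUSH 10   [11, 10]
PUSH 12   [11, 10, 12]
ROT       [10, 12, 11]
STORE 1   [10, 12]
ADD       [22]
PUSH 1    [22, 1]
EQ        [0]
PUSH -10  [0, -10]
GT        [1]
DUP       [1, 1]
POP       [1]
PUSH 11   [1, 11]
ADD       [12]
LOAD 1    [12, 11]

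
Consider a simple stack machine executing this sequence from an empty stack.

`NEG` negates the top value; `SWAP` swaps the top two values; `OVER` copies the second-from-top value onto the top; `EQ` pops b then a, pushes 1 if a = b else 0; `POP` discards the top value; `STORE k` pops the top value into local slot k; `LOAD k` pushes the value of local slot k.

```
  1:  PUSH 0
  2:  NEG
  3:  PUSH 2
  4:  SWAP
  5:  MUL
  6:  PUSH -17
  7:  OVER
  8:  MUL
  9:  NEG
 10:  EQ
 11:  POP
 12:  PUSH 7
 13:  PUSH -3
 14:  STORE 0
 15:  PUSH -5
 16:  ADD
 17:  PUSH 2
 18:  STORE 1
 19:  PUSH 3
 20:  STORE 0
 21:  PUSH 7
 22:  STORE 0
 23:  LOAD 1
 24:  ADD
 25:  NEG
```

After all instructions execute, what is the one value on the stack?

-4

PUSH 0    [0]
NEG       [0]
PUSH 2    [0, 2]
SWAP      [2, 0]
MUL       [0]
PUSH -17  [0, -17]
OVER      [0, -17, 0]
MUL       [0, 0]
NEG       [0, 0]
EQ        [1]
POP       []
PUSH 7    [7]
PUSH -3   [7, -3]
STORE 0   [7]
PUSH -5   [7, -5]
ADD       [2]
PUSH 2    [2, 2]
STORE 1   [2]
PUSH 3    [2, 3]
STORE 0   [2]
PUSH 7    [2, 7]
STORE 0   [2]
LOAD 1    [2, 2]
ADD       [4]
NEG       [-4]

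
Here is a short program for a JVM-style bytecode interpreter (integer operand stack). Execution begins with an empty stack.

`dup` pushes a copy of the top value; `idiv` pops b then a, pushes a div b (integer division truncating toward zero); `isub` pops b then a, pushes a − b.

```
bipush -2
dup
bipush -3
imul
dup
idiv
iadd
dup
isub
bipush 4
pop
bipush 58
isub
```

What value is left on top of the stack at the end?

bipush -2  [-2]
dup        [-2, -2]
bipush -3  [-2, -2, -3]
imul       [-2, 6]
dup        [-2, 6, 6]
idiv       [-2, 1]
iadd       [-1]
dup        [-1, -1]
isub       [0]
bipush 4   [0, 4]
pop        [0]
bipush 58  [0, 58]
isub       [-58]

-58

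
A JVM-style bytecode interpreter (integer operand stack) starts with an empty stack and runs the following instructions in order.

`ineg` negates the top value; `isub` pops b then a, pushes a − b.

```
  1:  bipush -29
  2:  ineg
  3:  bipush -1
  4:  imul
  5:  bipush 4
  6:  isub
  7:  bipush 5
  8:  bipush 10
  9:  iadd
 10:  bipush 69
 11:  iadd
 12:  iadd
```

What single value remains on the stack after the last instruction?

bipush -29 → -29
ineg       → 29
bipush -1  → 29 -1
imul       → -29
bipush 4   → -29 4
isub       → -33
bipush 5   → -33 5
bipush 10  → -33 5 10
iadd       → -33 15
bipush 69  → -33 15 69
iadd       → -33 84
iadd       → 51

51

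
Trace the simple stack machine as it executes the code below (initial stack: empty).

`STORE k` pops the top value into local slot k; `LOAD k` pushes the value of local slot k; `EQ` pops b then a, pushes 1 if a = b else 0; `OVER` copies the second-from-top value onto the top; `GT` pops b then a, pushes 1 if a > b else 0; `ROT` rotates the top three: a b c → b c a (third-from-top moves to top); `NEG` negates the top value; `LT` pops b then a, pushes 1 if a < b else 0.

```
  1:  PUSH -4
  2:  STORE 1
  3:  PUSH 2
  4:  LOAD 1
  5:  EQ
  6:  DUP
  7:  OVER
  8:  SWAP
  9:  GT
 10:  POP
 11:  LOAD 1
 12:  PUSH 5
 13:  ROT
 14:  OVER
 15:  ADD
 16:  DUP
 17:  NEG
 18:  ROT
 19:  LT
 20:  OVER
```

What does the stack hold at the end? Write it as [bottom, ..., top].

PUSH -4 : [-4]
STORE 1 : []
PUSH 2  : [2]
LOAD 1  : [2, -4]
EQ      : [0]
DUP     : [0, 0]
OVER    : [0, 0, 0]
SWAP    : [0, 0, 0]
GT      : [0, 0]
POP     : [0]
LOAD 1  : [0, -4]
PUSH 5  : [0, -4, 5]
ROT     : [-4, 5, 0]
OVER    : [-4, 5, 0, 5]
ADD     : [-4, 5, 5]
DUP     : [-4, 5, 5, 5]
NEG     : [-4, 5, 5, -5]
ROT     : [-4, 5, -5, 5]
LT      : [-4, 5, 1]
OVER    : [-4, 5, 1, 5]

[-4, 5, 1, 5]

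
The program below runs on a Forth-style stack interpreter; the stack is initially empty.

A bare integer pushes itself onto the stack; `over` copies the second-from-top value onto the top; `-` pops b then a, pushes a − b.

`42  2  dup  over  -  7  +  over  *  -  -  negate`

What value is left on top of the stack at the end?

-54

42      42
2       42 2
dup     42 2 2
over    42 2 2 2
-       42 2 0
7       42 2 0 7
+       42 2 7
over    42 2 7 2
*       42 2 14
-       42 -12
-       54
negate  -54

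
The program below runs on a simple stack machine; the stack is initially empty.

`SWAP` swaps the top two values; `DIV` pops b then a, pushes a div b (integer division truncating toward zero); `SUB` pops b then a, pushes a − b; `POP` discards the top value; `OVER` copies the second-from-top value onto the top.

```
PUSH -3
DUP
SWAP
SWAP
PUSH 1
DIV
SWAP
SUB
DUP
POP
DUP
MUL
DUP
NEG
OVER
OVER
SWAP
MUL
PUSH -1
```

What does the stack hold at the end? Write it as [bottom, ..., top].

PUSH -3 -> -3
DUP     -> -3 -3
SWAP    -> -3 -3
SWAP    -> -3 -3
PUSH 1  -> -3 -3 1
DIV     -> -3 -3
SWAP    -> -3 -3
SUB     -> 0
DUP     -> 0 0
POP     -> 0
DUP     -> 0 0
MUL     -> 0
DUP     -> 0 0
NEG     -> 0 0
OVER    -> 0 0 0
OVER    -> 0 0 0 0
SWAP    -> 0 0 0 0
MUL     -> 0 0 0
PUSH -1 -> 0 0 0 -1

[0, 0, 0, -1]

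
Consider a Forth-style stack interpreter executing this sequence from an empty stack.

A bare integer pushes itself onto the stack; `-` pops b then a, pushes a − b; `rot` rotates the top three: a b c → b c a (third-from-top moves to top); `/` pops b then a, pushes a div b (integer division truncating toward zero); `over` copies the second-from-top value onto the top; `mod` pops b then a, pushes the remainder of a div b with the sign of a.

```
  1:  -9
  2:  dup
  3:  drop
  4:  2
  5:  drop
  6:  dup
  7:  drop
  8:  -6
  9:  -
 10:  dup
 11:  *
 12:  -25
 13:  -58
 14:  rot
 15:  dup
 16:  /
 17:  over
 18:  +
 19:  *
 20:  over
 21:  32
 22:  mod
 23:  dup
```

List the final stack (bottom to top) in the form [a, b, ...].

[-25, 3306, -25, -25]

-9    -9
dup   -9 -9
drop  -9
2     -9 2
drop  -9
dup   -9 -9
drop  -9
-6    -9 -6
-     -3
dup   -3 -3
*     9
-25   9 -25
-58   9 -25 -58
rot   -25 -58 9
dup   -25 -58 9 9
/     -25 -58 1
over  -25 -58 1 -58
+     -25 -58 -57
*     -25 3306
over  -25 3306 -25
32    -25 3306 -25 32
mod   -25 3306 -25
dup   -25 3306 -25 -25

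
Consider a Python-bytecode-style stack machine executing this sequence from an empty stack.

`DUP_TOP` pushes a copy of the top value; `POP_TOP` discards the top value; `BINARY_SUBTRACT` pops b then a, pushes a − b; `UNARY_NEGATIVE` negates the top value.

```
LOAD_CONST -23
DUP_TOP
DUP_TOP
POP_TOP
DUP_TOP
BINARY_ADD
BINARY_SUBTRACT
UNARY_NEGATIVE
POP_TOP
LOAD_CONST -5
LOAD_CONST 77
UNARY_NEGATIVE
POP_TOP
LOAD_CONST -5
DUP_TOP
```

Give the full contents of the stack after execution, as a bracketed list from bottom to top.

[-5, -5, -5]

LOAD_CONST -23   -23
DUP_TOP          -23 -23
DUP_TOP          -23 -23 -23
POP_TOP          -23 -23
DUP_TOP          -23 -23 -23
BINARY_ADD       -23 -46
BINARY_SUBTRACT  23
UNARY_NEGATIVE   -23
POP_TOP          (empty)
LOAD_CONST -5    -5
LOAD_CONST 77    -5 77
UNARY_NEGATIVE   -5 -77
POP_TOP          -5
LOAD_CONST -5    -5 -5
DUP_TOP          -5 -5 -5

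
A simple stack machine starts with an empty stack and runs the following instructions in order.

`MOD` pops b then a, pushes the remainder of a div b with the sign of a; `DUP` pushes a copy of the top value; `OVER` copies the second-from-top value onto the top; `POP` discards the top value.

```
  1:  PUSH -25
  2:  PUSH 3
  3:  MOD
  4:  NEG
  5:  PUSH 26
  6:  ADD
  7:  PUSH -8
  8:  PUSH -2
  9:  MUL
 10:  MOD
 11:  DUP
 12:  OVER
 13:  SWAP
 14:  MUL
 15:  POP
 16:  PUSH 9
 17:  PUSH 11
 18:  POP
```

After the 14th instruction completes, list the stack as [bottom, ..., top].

[11, 121]

PUSH -25 : [-25]
PUSH 3   : [-25, 3]
MOD      : [-1]
NEG      : [1]
PUSH 26  : [1, 26]
ADD      : [27]
PUSH -8  : [27, -8]
PUSH -2  : [27, -8, -2]
MUL      : [27, 16]
MOD      : [11]
DUP      : [11, 11]
OVER     : [11, 11, 11]
SWAP     : [11, 11, 11]
MUL      : [11, 121]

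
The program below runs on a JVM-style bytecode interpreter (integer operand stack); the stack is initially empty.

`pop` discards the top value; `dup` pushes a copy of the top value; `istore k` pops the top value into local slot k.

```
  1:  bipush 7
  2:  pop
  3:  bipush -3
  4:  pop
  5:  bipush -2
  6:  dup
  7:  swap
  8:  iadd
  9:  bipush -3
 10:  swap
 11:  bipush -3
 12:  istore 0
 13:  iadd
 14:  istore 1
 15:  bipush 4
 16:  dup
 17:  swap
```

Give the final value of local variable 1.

bipush 7  : [7]
pop       : []
bipush -3 : [-3]
pop       : []
bipush -2 : [-2]
dup       : [-2, -2]
swap      : [-2, -2]
iadd      : [-4]
bipush -3 : [-4, -3]
swap      : [-3, -4]
bipush -3 : [-3, -4, -3]
istore 0  : [-3, -4]
iadd      : [-7]
istore 1  : []
bipush 4  : [4]
dup       : [4, 4]
swap      : [4, 4]

-7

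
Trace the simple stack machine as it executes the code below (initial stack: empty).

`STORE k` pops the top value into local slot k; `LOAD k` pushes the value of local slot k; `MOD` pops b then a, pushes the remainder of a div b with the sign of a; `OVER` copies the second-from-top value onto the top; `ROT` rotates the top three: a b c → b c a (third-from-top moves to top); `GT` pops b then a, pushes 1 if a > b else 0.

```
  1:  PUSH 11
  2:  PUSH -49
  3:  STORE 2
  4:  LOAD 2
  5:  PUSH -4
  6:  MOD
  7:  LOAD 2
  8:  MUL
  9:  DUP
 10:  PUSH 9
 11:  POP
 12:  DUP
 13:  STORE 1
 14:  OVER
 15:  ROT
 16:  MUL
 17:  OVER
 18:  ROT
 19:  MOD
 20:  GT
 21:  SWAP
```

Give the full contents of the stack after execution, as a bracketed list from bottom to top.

[1, 11]

PUSH 11  → 11
PUSH -49 → 11 -49
STORE 2  → 11
LOAD 2   → 11 -49
PUSH -4  → 11 -49 -4
MOD      → 11 -1
LOAD 2   → 11 -1 -49
MUL      → 11 49
DUP      → 11 49 49
PUSH 9   → 11 49 49 9
POP      → 11 49 49
DUP      → 11 49 49 49
STORE 1  → 11 49 49
OVER     → 11 49 49 49
ROT      → 11 49 49 49
MUL      → 11 49 2401
OVER     → 11 49 2401 49
ROT      → 11 2401 49 49
MOD      → 11 2401 0
GT       → 11 1
SWAP     → 1 11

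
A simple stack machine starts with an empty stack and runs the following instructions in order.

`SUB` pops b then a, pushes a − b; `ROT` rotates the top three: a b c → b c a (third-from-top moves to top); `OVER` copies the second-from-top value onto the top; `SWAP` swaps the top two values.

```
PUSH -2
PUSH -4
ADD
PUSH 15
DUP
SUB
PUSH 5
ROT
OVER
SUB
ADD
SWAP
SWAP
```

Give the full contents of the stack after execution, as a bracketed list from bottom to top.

[0, -6]

PUSH -2 : [-2]
PUSH -4 : [-2, -4]
ADD     : [-6]
PUSH 15 : [-6, 15]
DUP     : [-6, 15, 15]
SUB     : [-6, 0]
PUSH 5  : [-6, 0, 5]
ROT     : [0, 5, -6]
OVER    : [0, 5, -6, 5]
SUB     : [0, 5, -11]
ADD     : [0, -6]
SWAP    : [-6, 0]
SWAP    : [0, -6]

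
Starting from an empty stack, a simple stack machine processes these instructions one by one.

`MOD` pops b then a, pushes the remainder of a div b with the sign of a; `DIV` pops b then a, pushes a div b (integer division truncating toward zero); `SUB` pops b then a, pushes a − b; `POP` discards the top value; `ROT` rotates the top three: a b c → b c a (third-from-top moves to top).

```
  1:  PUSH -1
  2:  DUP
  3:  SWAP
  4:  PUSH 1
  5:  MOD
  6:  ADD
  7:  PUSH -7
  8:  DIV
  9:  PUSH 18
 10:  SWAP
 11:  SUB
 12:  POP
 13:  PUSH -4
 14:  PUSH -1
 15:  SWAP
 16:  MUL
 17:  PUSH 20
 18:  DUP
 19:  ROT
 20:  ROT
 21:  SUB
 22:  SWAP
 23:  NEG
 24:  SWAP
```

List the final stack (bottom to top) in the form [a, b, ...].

PUSH -1 → -1
DUP     → -1 -1
SWAP    → -1 -1
PUSH 1  → -1 -1 1
MOD     → -1 0
ADD     → -1
PUSH -7 → -1 -7
DIV     → 0
PUSH 18 → 0 18
SWAP    → 18 0
SUB     → 18
POP     → (empty)
PUSH -4 → -4
PUSH -1 → -4 -1
SWAP    → -1 -4
MUL     → 4
PUSH 20 → 4 20
DUP     → 4 20 20
ROT     → 20 20 4
ROT     → 20 4 20
SUB     → 20 -16
SWAP    → -16 20
NEG     → -16 -20
SWAP    → -20 -16

[-20, -16]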